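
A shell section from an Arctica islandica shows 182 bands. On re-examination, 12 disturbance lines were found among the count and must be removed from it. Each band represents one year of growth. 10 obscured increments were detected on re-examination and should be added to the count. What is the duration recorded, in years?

After corrections the count is 182 − 12 + 10 = 180 bands.
At one band per year, that is 180 years.

180 years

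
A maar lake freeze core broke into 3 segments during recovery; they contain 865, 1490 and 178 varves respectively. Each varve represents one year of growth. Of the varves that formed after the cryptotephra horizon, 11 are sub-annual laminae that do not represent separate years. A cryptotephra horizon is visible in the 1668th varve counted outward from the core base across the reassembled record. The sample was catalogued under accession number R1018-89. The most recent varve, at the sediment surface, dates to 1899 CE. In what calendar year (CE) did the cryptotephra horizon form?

1045 CE

Total varves = 865 + 1490 + 178 = 2533.
The cryptotephra horizon sits at varve 1668 from the core base, so 2533 − 1668 = 865 varves formed after it.
865 − 11 false = 854 true varves after the cryptotephra horizon.
1899 − 854 = 1045 CE.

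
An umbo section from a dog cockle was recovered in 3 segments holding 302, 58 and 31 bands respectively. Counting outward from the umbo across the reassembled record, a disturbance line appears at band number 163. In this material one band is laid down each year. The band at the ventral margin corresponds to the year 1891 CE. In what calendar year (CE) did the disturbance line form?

1663 CE

Total bands = 302 + 58 + 31 = 391.
Between band 163 and the ventral margin there are 391 − 163 = 228 bands.
Counting back 228 years from 1891 CE places the disturbance line in 1891 − 228 = 1663 CE.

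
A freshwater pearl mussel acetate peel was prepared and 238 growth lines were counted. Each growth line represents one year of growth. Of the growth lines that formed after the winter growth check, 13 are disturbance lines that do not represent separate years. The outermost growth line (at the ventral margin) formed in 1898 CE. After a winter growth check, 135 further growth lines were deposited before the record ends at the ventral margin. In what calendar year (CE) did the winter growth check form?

1776 CE

There are 135 growth lines younger than the winter growth check.
Excluding 13 false growth lines: 135 − 13 = 122.
The growth line at the ventral margin is 1898 CE, so the winter growth check dates to 1898 − 122 = 1776 CE.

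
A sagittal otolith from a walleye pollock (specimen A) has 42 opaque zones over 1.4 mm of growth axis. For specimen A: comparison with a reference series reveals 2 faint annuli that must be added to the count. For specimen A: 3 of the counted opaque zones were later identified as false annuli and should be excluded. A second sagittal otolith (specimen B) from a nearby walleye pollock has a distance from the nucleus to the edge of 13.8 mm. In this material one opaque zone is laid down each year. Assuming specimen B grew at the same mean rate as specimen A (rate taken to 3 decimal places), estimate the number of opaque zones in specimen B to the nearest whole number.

Specimen A: correcting the raw count gives 42 − 3 + 2 = 41 true opaque zones.
A: Extension rate ≈ 1.4 / 41 = 0.034 mm/year.
Specimen B: 13.8 mm / 0.034 mm per year = 405.88 years ≈ 406 opaque zones.

406 opaque zones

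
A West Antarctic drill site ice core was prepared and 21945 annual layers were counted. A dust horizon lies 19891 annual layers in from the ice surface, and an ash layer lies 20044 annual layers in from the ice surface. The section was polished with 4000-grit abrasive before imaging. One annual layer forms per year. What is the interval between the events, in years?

153 years

Separation: 20044 − 19891 = 153 annual layers.
One annual layer per year makes the interval 153 years.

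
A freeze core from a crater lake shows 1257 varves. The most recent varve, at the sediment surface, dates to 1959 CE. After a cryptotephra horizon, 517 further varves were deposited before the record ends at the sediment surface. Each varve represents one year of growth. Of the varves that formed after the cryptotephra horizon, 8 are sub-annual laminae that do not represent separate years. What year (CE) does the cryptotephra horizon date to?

517 varves formed after the cryptotephra horizon.
517 − 8 false = 509 true varves after the cryptotephra horizon.
The varve at the sediment surface is 1959 CE, so the cryptotephra horizon dates to 1959 − 509 = 1450 CE.

1450 CE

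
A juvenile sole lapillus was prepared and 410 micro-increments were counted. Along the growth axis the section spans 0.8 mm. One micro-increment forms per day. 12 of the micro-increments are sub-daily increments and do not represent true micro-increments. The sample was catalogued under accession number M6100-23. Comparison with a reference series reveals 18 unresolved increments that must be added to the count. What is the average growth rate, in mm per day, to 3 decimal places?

Correcting the raw count gives 410 − 12 + 18 = 416 true micro-increments.
Mean rate = 0.8 mm / 416 days ≈ 0.002 mm per day.

0.002 mm per day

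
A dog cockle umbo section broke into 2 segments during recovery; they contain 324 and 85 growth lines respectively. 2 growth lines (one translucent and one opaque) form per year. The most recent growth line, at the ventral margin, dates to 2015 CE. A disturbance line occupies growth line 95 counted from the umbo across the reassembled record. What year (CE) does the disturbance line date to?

Total growth lines = 324 + 85 = 409.
Between growth line 95 and the ventral margin there are 409 − 95 = 314 growth lines.
With 2 growth lines per year, 314 / 2 = 157 years.
Counting back 157 years from 2015 CE places the disturbance line in 2015 − 157 = 1858 CE.

1858 CE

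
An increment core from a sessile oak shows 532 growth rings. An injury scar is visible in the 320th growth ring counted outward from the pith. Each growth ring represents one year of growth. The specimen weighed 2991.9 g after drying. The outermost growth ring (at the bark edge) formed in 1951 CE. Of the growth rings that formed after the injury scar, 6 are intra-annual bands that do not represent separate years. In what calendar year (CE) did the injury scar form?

532 − 320 = 212 growth rings lie beyond the injury scar toward the bark edge.
Removing the 6 false growth rings leaves 212 − 6 = 206 true growth rings beyond the injury scar.
Counting back 206 years from 1951 CE places the injury scar in 1951 − 206 = 1745 CE.

1745 CE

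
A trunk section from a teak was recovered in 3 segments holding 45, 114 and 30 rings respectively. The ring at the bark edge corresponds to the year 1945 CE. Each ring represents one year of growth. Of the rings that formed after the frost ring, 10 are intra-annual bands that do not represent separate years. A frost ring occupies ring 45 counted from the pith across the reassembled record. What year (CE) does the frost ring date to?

Total rings = 45 + 114 + 30 = 189.
Between ring 45 and the bark edge there are 189 − 45 = 144 rings.
Removing the 10 false rings leaves 144 − 10 = 134 true rings beyond the frost ring.
1945 − 134 = 1811 CE.

1811 CE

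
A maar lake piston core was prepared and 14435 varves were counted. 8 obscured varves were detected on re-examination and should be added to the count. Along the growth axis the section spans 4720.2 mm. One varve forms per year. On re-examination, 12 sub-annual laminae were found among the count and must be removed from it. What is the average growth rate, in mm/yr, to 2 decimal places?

Correcting the raw count gives 14435 − 12 + 8 = 14431 true varves.
Extension rate ≈ 4720.2 / 14431 = 0.33 mm/yr.

0.33 mm/yr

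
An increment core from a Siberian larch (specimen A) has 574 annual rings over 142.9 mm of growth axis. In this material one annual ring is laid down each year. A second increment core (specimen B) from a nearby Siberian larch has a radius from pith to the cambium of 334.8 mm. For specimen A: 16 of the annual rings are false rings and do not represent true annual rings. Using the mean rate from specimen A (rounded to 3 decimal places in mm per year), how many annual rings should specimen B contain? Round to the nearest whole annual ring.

Specimen A: true annual ring count = 574 − 16 = 558.
A: Mean rate = 142.9 mm / 558 years ≈ 0.256 mm/yr.
Specimen B: 334.8 mm / 0.256 mm per year = 1307.81 years ≈ 1308 annual rings.

1308 annual rings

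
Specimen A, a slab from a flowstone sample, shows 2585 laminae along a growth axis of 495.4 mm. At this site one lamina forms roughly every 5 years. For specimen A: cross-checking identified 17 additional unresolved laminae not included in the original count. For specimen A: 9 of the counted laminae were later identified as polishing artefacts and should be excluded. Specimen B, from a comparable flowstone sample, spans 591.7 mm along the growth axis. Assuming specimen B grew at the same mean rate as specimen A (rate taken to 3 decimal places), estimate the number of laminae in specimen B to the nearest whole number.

Specimen A: true lamina count = 2585 − 9 + 17 = 2593.
Specimen A: 2593 laminae at 5 years each span 2593 × 5 = 12965 years.
A: Mean rate = 495.4 mm / 12965 years ≈ 0.038 mm/year.
B spans 591.7 / 0.038 = 15571.05 years; at 5 years per lamina that is 15571.05 / 5 ≈ 3114 laminae.

3114 laminae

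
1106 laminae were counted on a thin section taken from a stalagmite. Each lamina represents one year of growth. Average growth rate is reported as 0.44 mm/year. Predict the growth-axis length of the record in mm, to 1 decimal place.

486.6 mm

The record spans 1106 years at 0.44 mm per year.
Predicted length = 0.44 mm/year × 1106 years = 486.6 mm.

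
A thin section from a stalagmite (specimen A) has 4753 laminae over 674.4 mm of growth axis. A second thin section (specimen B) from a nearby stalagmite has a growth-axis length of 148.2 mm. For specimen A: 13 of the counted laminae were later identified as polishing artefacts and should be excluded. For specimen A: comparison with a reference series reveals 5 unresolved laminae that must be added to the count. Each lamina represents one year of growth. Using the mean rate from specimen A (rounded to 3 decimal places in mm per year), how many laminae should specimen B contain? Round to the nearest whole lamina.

Specimen A: after corrections the count is 4753 − 13 + 5 = 4745 laminae.
A: Extension rate ≈ 674.4 / 4745 = 0.142 mm/year.
For B, 148.2 / 0.142 = 1043.66 years ≈ 1044 laminae.

1044 laminae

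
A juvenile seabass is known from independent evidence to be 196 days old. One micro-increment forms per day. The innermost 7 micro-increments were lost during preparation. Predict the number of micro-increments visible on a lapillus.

Expected micro-increments over 196 days: 196.
Subtracting the 7 micro-increments not captured gives 196 − 7 = 189 micro-increments in the record.

189 micro-increments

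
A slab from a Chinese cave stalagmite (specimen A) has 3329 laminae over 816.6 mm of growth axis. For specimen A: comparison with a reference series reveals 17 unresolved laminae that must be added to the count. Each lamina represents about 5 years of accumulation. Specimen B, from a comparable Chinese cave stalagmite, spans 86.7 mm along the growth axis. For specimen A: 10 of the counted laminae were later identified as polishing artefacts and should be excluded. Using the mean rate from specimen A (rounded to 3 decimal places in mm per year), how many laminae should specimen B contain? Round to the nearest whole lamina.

354 laminae

Specimen A: adjusted count: 3329 − 10 + 17 = 3336 laminae.
Specimen A: 3336 laminae at 5 years each span 3336 × 5 = 16680 years.
A: 816.6 mm over 16680 years gives 816.6 / 16680 ≈ 0.049 mm per year.
Specimen B: 86.7 mm / 0.049 mm per year = 1769.39 years; at 5 years per lamina that is 1769.39 / 5 ≈ 354 laminae.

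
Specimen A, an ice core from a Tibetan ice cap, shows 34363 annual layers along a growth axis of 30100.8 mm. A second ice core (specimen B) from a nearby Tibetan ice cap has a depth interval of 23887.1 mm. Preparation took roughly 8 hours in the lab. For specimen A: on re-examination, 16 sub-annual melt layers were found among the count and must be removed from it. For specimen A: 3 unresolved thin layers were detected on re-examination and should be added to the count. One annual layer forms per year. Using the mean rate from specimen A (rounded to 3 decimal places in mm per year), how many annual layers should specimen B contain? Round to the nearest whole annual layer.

27268 annual layers

Specimen A: true annual layer count = 34363 − 16 + 3 = 34350.
A: 30100.8 mm over 34350 years gives 30100.8 / 34350 ≈ 0.876 mm/yr.
For B, 23887.1 / 0.876 = 27268.38 years ≈ 27268 annual layers.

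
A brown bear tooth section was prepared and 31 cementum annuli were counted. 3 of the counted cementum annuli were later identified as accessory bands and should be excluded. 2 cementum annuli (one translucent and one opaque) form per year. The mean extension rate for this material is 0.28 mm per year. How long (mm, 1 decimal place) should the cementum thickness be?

3.9 mm

True cementum annulus count = 31 − 3 = 28.
Dividing by 2 cementum annuli per year: 28 / 2 = 14 years.
14 years at 0.28 mm/year gives 0.28 × 14 = 3.9 mm.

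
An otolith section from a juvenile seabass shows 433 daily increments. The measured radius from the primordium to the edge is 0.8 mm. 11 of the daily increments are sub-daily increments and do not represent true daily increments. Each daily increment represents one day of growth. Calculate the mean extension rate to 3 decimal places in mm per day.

After corrections the count is 433 − 11 = 422 daily increments.
Extension rate ≈ 0.8 / 422 = 0.002 mm per day.

0.002 mm per day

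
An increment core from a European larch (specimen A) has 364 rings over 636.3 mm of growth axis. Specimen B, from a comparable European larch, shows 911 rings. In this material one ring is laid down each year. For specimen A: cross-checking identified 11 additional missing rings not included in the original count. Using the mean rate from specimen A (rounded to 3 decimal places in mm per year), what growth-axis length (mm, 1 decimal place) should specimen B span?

1546.0 mm

Specimen A: true ring count = 364 + 11 = 375.
A: Extension rate ≈ 636.3 / 375 = 1.697 mm per year.
For B, 1.697 mm/year × 911 years = 1546.0 mm.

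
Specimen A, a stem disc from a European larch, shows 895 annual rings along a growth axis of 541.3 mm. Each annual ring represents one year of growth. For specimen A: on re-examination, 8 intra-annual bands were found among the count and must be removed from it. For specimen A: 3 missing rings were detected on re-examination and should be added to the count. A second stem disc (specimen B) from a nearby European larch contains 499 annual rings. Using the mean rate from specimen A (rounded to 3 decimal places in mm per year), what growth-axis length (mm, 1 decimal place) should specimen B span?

Specimen A: after corrections the count is 895 − 8 + 3 = 890 annual rings.
A: 541.3 mm over 890 years gives 541.3 / 890 ≈ 0.608 mm/yr.
For B, 0.608 mm/year × 499 years = 303.4 mm.

303.4 mm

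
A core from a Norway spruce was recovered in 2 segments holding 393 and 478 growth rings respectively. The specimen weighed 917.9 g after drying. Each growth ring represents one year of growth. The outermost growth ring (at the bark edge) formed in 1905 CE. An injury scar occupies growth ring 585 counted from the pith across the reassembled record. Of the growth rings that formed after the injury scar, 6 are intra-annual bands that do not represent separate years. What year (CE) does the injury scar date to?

1625 CE

Total growth rings = 393 + 478 = 871.
871 − 585 = 286 growth rings lie beyond the injury scar toward the bark edge.
Excluding 6 false growth rings: 286 − 6 = 280.
1905 − 280 = 1625 CE.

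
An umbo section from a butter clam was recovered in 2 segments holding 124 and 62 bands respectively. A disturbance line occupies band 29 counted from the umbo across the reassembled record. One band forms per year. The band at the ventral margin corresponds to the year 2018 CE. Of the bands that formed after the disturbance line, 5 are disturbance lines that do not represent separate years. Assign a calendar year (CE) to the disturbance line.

1866 CE

Total bands = 124 + 62 = 186.
Between band 29 and the ventral margin there are 186 − 29 = 157 bands.
Removing the 5 false bands leaves 157 − 5 = 152 true bands beyond the disturbance line.
The band at the ventral margin is 2018 CE, so the disturbance line dates to 2018 − 152 = 1866 CE.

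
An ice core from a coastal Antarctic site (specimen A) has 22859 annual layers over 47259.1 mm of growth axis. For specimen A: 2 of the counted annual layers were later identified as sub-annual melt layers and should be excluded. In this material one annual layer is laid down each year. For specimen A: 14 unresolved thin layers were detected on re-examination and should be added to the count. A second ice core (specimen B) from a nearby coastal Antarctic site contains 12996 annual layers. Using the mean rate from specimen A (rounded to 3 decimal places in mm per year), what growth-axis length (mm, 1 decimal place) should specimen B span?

Specimen A: adjusted count: 22859 − 2 + 14 = 22871 annual layers.
A: 47259.1 mm over 22871 years gives 47259.1 / 22871 ≈ 2.066 mm/yr.
For B, 2.066 mm/year × 12996 years = 26849.7 mm.

26849.7 mm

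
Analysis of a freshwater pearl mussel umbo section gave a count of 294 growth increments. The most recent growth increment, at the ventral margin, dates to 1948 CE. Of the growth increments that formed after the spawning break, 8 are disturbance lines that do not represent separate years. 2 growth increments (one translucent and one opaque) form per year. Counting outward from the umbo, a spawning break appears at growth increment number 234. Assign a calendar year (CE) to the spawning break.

The spawning break sits at growth increment 234 from the umbo, so 294 − 234 = 60 growth increments formed after it.
Removing the 8 false growth increments leaves 60 − 8 = 52 true growth increments beyond the spawning break.
Dividing by 2 growth increments per year: 52 / 2 = 26 years.
The growth increment at the ventral margin is 1948 CE, so the spawning break dates to 1948 − 26 = 1922 CE.

1922 CE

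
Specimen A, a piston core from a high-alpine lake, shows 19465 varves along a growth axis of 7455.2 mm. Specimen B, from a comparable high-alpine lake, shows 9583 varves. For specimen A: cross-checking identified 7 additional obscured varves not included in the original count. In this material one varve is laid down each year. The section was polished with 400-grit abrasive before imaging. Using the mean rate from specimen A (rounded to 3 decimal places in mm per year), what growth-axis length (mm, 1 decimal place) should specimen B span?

3670.3 mm

Specimen A: adjusted count: 19465 + 7 = 19472 varves.
A: Extension rate ≈ 7455.2 / 19472 = 0.383 mm/year.
Length of B = 0.383 × 9583 = 3670.3 mm.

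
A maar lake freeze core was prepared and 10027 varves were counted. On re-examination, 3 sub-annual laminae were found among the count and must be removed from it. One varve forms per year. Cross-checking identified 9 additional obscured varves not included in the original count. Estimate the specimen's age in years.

True varve count = 10027 − 3 + 9 = 10033.
At one varve per year, that is 10033 years.

10033 yr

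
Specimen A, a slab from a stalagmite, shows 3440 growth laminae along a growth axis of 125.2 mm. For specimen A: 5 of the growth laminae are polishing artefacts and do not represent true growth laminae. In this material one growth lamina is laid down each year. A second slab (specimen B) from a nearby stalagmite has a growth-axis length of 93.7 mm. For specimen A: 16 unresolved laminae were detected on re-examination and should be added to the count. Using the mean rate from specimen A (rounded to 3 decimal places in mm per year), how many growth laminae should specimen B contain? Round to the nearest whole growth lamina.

2603 growth laminae

Specimen A: after corrections the count is 3440 − 5 + 16 = 3451 growth laminae.
A: 125.2 mm over 3451 years gives 125.2 / 3451 ≈ 0.036 mm/yr.
B spans 93.7 / 0.036 = 2602.78 years ≈ 2603 growth laminae.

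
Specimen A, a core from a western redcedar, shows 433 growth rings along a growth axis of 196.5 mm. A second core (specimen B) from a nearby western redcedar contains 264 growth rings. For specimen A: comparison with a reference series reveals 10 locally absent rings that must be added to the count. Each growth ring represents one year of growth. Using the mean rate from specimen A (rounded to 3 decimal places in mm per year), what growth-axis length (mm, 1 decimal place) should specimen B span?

117.2 mm

Specimen A: true growth ring count = 433 + 10 = 443.
A: 196.5 mm over 443 years gives 196.5 / 443 ≈ 0.444 mm/year.
B's length ≈ 0.444 × 264 = 117.2 mm.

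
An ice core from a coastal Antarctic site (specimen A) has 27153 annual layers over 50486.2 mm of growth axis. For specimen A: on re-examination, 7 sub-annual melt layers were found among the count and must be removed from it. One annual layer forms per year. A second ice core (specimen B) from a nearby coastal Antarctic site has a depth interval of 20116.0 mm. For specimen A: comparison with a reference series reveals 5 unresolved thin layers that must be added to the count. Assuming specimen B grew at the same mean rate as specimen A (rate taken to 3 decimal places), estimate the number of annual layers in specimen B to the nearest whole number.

10821 annual layers

Specimen A: adjusted count: 27153 − 7 + 5 = 27151 annual layers.
A: 50486.2 mm over 27151 years gives 50486.2 / 27151 ≈ 1.859 mm/yr.
For B, 20116.0 / 1.859 = 10820.87 years ≈ 10821 annual layers.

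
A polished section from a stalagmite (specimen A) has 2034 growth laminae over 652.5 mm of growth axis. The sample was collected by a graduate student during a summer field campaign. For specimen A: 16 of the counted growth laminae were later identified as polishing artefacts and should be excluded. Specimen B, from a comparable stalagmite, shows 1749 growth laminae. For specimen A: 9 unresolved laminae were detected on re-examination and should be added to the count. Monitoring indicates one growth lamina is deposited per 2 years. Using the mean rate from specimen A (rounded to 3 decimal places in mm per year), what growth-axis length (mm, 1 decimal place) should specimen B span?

563.2 mm

Specimen A: after corrections the count is 2034 − 16 + 9 = 2027 growth laminae.
Specimen A: 2027 growth laminae at 2 years each span 2027 × 2 = 4054 years.
A: Extension rate ≈ 652.5 / 4054 = 0.161 mm/year.
Specimen B: 1749 growth laminae at 2 years each span 1749 × 2 = 3498 years. Length of B = 0.161 × 3498 = 563.2 mm.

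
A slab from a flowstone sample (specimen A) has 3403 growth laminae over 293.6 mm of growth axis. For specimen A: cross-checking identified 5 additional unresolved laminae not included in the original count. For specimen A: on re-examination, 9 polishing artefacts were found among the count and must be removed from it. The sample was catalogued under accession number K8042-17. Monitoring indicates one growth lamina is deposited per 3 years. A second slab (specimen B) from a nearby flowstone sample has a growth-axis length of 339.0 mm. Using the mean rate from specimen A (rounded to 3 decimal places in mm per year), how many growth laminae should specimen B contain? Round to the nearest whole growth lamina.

3897 growth laminae

Specimen A: adjusted count: 3403 − 9 + 5 = 3399 growth laminae.
Specimen A: at 3 years per growth lamina, 3399 × 3 = 10197 years.
A: Extension rate ≈ 293.6 / 10197 = 0.029 mm/year.
B spans 339.0 / 0.029 = 11689.66 years; at 3 years per growth lamina that is 11689.66 / 3 ≈ 3897 growth laminae.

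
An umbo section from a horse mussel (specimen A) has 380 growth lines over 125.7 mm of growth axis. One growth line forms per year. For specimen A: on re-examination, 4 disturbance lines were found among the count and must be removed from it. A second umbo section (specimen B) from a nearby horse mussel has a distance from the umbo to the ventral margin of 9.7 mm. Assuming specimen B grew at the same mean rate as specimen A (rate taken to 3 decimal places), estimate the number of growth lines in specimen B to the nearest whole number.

Specimen A: adjusted count: 380 − 4 = 376 growth lines.
A: Mean rate = 125.7 mm / 376 years ≈ 0.334 mm/yr.
Specimen B: 9.7 mm / 0.334 mm per year = 29.04 years ≈ 29 growth lines.

29 growth lines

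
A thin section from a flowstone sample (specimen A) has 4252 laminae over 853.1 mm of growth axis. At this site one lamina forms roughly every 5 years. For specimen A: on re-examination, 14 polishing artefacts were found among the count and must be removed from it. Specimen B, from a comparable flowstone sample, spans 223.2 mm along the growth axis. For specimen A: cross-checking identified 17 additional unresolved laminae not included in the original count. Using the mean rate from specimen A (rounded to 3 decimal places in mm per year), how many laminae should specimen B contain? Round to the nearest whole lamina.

Specimen A: after corrections the count is 4252 − 14 + 17 = 4255 laminae.
Specimen A: multiplying by 5 years per lamina: 4255 × 5 = 21275 years.
A: Extension rate ≈ 853.1 / 21275 = 0.040 mm/yr.
For B, 223.2 / 0.040 = 5580.00 years; at 5 years per lamina that is 5580.00 / 5 ≈ 1116 laminae.

1116 laminae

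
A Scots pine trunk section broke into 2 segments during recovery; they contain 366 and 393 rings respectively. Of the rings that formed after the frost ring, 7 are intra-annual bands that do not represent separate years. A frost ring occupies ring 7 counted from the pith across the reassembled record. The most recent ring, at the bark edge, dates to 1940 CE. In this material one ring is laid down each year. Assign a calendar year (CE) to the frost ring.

Total rings = 366 + 393 = 759.
759 − 7 = 752 rings lie beyond the frost ring toward the bark edge.
Removing the 7 false rings leaves 752 − 7 = 745 true rings beyond the frost ring.
Counting back 745 years from 1940 CE places the frost ring in 1940 − 745 = 1195 CE.

1195 CE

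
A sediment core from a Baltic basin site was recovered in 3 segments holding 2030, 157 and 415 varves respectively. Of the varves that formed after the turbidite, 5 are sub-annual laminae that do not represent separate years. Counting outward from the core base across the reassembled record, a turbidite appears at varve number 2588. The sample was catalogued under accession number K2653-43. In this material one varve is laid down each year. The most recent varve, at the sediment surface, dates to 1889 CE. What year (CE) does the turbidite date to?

Total varves = 2030 + 157 + 415 = 2602.
The turbidite sits at varve 2588 from the core base, so 2602 − 2588 = 14 varves formed after it.
14 − 5 false = 9 true varves after the turbidite.
The varve at the sediment surface is 1889 CE, so the turbidite dates to 1889 − 9 = 1880 CE.

1880 CE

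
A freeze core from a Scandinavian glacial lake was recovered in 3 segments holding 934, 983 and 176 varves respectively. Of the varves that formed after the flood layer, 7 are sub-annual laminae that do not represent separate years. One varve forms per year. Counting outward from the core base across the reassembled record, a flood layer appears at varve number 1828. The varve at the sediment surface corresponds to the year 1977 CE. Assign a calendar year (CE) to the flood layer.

Total varves = 934 + 983 + 176 = 2093.
Between varve 1828 and the sediment surface there are 2093 − 1828 = 265 varves.
Removing the 7 false varves leaves 265 − 7 = 258 true varves beyond the flood layer.
1977 − 258 = 1719 CE.

1719 CE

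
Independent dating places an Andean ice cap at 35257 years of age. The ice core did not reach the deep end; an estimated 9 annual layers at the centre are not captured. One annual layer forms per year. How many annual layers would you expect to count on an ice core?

35248 annual layers

At one annual layer per year, 35257 years correspond to 35257 annual layers.
Subtracting the 9 annual layers not captured gives 35257 − 9 = 35248 annual layers in the record.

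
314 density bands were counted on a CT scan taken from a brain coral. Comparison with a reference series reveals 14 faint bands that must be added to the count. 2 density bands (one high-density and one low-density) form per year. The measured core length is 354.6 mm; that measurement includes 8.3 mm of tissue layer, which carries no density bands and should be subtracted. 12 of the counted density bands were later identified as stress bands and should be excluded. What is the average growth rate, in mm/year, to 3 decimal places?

After corrections the count is 314 − 12 + 14 = 316 density bands.
With 2 density bands per year, 316 / 2 = 158 years.
The growth record spans 354.6 − 8.3 = 346.3 mm.
346.3 mm over 158 years gives 346.3 / 158 ≈ 2.192 mm/year.

2.192 mm/year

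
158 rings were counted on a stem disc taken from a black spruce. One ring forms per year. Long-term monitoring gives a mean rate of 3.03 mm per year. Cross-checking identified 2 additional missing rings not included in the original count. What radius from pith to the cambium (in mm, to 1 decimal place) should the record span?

After corrections the count is 158 + 2 = 160 rings.
Predicted length = 3.03 mm/year × 160 years = 484.8 mm.

484.8 mm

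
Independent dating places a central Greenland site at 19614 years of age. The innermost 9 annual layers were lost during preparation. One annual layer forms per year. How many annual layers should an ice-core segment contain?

At one annual layer per year, 19614 years correspond to 19614 annual layers.
19614 − 9 missed = 19605 annual layers expected in the prepared section.

19605 annual layers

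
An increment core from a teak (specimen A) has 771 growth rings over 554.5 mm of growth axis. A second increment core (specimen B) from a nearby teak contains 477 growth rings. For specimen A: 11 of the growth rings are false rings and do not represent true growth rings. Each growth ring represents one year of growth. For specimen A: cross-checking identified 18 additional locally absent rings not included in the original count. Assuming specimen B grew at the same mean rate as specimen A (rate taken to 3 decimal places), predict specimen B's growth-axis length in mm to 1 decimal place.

Specimen A: adjusted count: 771 − 11 + 18 = 778 growth rings.
A: 554.5 mm over 778 years gives 554.5 / 778 ≈ 0.713 mm per year.
B's length ≈ 0.713 × 477 = 340.1 mm.

340.1 mm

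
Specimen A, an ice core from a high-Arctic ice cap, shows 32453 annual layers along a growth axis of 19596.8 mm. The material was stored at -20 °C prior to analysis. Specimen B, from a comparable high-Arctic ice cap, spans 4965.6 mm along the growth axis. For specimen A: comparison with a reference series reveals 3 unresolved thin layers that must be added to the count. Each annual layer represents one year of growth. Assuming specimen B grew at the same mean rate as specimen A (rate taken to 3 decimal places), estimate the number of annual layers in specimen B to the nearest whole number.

Specimen A: true annual layer count = 32453 + 3 = 32456.
A: 19596.8 mm over 32456 years gives 19596.8 / 32456 ≈ 0.604 mm per year.
Specimen B: 4965.6 mm / 0.604 mm per year = 8221.19 years ≈ 8221 annual layers.

8221 annual layers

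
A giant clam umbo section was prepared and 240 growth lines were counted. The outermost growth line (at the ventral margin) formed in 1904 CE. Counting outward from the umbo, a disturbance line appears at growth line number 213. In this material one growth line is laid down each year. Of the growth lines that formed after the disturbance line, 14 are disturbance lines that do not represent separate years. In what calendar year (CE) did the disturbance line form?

240 − 213 = 27 growth lines lie beyond the disturbance line toward the ventral margin.
Excluding 14 false growth lines: 27 − 14 = 13.
The growth line at the ventral margin is 1904 CE, so the disturbance line dates to 1904 − 13 = 1891 CE.

1891 CE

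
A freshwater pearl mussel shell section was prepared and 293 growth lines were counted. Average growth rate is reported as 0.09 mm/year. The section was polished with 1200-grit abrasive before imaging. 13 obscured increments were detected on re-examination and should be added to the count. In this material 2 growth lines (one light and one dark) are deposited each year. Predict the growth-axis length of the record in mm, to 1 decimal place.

13.8 mm

Adjusted count: 293 + 13 = 306 growth lines.
306 growth lines at 2 per year is 306 / 2 = 153 years.
153 years at 0.09 mm/year gives 0.09 × 153 = 13.8 mm.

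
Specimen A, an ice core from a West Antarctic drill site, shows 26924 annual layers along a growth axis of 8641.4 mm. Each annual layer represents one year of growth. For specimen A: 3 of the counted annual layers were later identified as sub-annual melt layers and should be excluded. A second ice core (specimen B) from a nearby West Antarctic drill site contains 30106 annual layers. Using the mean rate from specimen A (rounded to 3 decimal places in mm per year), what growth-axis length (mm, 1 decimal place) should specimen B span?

9664.0 mm

Specimen A: correcting the raw count gives 26924 − 3 = 26921 true annual layers.
A: Mean rate = 8641.4 mm / 26921 years ≈ 0.321 mm/year.
B's length ≈ 0.321 × 30106 = 9664.0 mm.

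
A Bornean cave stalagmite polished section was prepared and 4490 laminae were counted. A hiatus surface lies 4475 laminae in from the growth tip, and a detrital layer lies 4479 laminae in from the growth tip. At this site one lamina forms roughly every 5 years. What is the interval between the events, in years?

4479 − 4475 = 4 laminae lie between the two events.
At 5 years per lamina, 4 × 5 = 20 years.

20 years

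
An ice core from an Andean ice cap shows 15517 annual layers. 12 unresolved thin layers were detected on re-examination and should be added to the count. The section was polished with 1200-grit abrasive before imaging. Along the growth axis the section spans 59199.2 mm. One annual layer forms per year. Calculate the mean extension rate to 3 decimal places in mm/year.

After corrections the count is 15517 + 12 = 15529 annual layers.
Extension rate ≈ 59199.2 / 15529 = 3.812 mm/year.

3.812 mm/year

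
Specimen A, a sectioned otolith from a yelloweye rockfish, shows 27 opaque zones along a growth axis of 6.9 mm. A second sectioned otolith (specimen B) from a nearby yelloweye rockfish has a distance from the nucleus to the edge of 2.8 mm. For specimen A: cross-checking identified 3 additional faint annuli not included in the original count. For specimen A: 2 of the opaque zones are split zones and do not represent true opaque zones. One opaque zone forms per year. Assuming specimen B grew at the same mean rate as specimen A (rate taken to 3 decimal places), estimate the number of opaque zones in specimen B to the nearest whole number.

Specimen A: correcting the raw count gives 27 − 2 + 3 = 28 true opaque zones.
A: Extension rate ≈ 6.9 / 28 = 0.246 mm/yr.
B spans 2.8 / 0.246 = 11.38 years ≈ 11 opaque zones.

11 opaque zones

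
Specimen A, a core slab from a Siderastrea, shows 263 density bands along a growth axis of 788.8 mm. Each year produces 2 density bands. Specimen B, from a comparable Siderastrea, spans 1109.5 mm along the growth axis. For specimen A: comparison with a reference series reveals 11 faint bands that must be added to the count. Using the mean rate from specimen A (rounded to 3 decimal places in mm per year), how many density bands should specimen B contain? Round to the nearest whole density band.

385 density bands

Specimen A: true density band count = 263 + 11 = 274.
Specimen A: 274 density bands at 2 per year is 274 / 2 = 137 years.
A: Extension rate ≈ 788.8 / 137 = 5.758 mm per year.
Specimen B: 1109.5 mm / 5.758 mm per year = 192.69 years; at 2 density bands per year that is 192.69 × 2 ≈ 385 density bands.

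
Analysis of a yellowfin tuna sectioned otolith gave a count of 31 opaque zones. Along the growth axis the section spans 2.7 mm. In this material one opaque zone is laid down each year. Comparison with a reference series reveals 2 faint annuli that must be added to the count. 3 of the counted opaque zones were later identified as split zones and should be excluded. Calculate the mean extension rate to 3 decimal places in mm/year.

Adjusted count: 31 − 3 + 2 = 30 opaque zones.
Extension rate ≈ 2.7 / 30 = 0.090 mm/year.

0.090 mm/year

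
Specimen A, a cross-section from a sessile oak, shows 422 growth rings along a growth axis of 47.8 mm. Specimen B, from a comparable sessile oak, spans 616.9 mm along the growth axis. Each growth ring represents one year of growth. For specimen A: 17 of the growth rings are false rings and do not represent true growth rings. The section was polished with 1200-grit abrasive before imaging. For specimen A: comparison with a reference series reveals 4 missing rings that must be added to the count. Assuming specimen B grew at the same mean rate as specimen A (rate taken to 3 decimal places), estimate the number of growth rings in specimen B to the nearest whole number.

Specimen A: after corrections the count is 422 − 17 + 4 = 409 growth rings.
A: 47.8 mm over 409 years gives 47.8 / 409 ≈ 0.117 mm/year.
Specimen B: 616.9 mm / 0.117 mm per year = 5272.65 years ≈ 5273 growth rings.

5273 growth rings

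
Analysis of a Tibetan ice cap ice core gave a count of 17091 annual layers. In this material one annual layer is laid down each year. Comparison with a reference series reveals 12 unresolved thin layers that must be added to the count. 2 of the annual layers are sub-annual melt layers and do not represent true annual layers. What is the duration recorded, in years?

17101 yr

After corrections the count is 17091 − 2 + 12 = 17101 annual layers.
One annual layer per year makes the duration 17101 years.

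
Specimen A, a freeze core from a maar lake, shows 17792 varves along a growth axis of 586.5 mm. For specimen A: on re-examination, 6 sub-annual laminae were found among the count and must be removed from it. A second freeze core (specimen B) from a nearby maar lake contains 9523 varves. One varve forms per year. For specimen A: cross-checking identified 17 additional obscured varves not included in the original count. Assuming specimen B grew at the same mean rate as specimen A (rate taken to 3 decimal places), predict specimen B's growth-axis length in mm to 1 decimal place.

314.3 mm

Specimen A: correcting the raw count gives 17792 − 6 + 17 = 17803 true varves.
A: Mean rate = 586.5 mm / 17803 years ≈ 0.033 mm/yr.
Length of B = 0.033 × 9523 = 314.3 mm.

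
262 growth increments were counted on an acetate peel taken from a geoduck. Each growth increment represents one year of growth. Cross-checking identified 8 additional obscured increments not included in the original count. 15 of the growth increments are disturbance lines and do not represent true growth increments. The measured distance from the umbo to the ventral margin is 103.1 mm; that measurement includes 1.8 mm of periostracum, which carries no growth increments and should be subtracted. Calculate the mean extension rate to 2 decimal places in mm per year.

True growth increment count = 262 − 15 + 8 = 255.
Removing the 1.8 mm offcut leaves 103.1 − 1.8 = 101.3 mm.
Mean rate = 101.3 mm / 255 years ≈ 0.40 mm per year.

0.40 mm per year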